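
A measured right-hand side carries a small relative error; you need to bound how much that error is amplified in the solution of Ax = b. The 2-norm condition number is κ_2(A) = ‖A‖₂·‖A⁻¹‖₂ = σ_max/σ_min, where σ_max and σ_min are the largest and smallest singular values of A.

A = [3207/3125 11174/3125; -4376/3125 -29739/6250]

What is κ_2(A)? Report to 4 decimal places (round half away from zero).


310.0000

form AᵀA = [1177369/390625 4036158/390625; 4036158/390625 55353649/1562500] with trace 96101/2500 and determinant 961/62500
solving λ² − 96101/2500·λ + 961/62500 = 0 gives λ = 961/25, 1/2500
so κ_2 = √((961/25) / (1/2500)) = 310.0000


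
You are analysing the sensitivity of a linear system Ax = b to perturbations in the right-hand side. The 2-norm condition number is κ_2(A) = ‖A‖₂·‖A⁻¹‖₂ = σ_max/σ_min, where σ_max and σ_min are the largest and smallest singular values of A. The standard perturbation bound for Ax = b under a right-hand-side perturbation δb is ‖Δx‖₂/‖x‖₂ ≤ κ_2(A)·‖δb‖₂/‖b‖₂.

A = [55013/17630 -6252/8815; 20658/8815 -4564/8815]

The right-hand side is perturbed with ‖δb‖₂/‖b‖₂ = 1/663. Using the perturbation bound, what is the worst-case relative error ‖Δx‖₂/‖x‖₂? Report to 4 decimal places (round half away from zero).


0.5189

AᵀA = [189337681/12432676 -10650150/3108169; -10650150/3108169 2396704/3108169]; tr = 118337/7396, det = 4/1849
eigenvalues of AᵀA: λ = (tr ± √(tr²−4·det))/2 = 16, 1/7396
σ_max=√16=4, σ_min=√(1/7396)=(1/86) → κ = 344.0000
κ_2(A)·‖δb‖/‖b‖ = 0.5189


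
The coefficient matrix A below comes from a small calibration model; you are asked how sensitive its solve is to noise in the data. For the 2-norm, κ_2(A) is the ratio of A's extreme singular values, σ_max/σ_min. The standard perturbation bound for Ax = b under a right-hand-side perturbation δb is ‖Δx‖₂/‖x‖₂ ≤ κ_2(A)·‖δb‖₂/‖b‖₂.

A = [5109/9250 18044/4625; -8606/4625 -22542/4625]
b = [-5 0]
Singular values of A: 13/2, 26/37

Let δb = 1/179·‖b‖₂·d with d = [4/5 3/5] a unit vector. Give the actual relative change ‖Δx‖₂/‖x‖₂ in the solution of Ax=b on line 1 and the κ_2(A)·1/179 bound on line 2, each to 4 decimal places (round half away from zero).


σ_max = 13/2, σ_min = 26/37
condition number: (13/2) ÷ (26/37) = 9.2500
worst-case relative error ≤ 9.2500 × 1/179 = 0.0517
solve Ax = b  →  x = [5.3354 -2.0369]
‖b‖ = 5.0000, ‖x‖ = 5.7110
with δb = [0.0223 0.0168], A·Δx = δb → ‖Δx‖ = 0.0398
relative error = 0.0070
realised/bound (from unrounded values) ≈ 0.1347

0.0070
0.0517


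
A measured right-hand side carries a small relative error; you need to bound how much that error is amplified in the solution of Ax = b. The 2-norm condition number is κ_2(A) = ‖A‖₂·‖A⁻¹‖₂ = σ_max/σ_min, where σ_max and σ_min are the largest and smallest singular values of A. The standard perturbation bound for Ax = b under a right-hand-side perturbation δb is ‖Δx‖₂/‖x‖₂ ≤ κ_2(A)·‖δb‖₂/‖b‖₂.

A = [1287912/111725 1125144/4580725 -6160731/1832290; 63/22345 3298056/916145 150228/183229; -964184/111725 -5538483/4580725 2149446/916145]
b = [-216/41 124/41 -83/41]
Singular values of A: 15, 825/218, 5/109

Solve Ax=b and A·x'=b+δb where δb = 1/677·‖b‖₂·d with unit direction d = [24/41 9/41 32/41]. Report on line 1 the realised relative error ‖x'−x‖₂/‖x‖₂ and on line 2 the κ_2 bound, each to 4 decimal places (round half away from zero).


0.0024
0.4830

largest singular value 15, smallest 5/109
condition number: 15 ÷ (5/109) = 327.0000
bound on ‖Δx‖/‖x‖: κ·ε = 327.0000·1/677 = 0.4830
solve Ax = b  →  x = [-24.6080 19.3947 -81.3836]
2-norm of b is 6.4031; of x, 87.2066
Δx = A⁻¹·δb where δb = 1/677·6.4031·d; ‖Δx‖ = 0.2062
realised ‖Δx‖/‖x‖ = 0.0024
so the bound overstates the realised error by a factor of ≈ 204.2908 (computed from the unrounded values)


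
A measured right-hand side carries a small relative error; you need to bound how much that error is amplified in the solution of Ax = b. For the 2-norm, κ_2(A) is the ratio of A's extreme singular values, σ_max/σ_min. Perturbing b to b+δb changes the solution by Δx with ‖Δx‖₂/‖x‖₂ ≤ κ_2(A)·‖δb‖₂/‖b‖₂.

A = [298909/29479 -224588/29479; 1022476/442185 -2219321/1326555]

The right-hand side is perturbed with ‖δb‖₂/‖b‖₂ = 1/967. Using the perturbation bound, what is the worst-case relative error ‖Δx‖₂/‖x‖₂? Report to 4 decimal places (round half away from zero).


0.2677

form AᵀA = [12580868521/116316225 -28306294016/348948675; -28306294016/348948675 63691802161/1046846025] with trace 7076784754/41873841 and determinant 17850625/41873841
eigenvalues of AᵀA: λ = (tr ± √(tr²−4·det))/2 = 169, 105625/41873841
so κ_2 = √(169 / (105625/41873841)) = 258.8400
worst-case relative error ≤ 258.8400 × 1/967 = 0.2677


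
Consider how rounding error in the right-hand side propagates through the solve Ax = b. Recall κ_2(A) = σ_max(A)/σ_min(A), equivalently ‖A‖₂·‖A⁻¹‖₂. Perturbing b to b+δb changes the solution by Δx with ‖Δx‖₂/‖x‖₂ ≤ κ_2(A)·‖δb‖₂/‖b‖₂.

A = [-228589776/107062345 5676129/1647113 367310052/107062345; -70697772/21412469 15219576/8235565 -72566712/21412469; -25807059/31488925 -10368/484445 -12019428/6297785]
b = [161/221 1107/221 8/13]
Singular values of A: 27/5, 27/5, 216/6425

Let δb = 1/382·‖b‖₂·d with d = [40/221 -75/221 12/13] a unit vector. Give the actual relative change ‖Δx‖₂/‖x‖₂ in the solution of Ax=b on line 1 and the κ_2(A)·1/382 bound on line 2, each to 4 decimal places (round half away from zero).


from the listed singular values, σ₁ = 27/5, σ_n = 216/6425
κ_2(A) = (27/5) / (216/6425) = 160.6250
perturbation bound = 160.6250·1/382 = 0.4205
solve Ax = b  →  x = [19.2443 20.9163 -8.8209]
‖b‖ = 5.0990, ‖x‖ = 29.7598
δb = ε·‖b‖·d = [0.0024 -0.0045 0.0123]; solving A·Δx = δb gives ‖Δx‖ = 0.3970
dividing the unrounded norms, ‖Δx‖/‖x‖ = 0.0133
tightness: 0.0133 against a bound of 0.4205 (unrounded ratio ≈ 0.0317)

0.0133
0.4205


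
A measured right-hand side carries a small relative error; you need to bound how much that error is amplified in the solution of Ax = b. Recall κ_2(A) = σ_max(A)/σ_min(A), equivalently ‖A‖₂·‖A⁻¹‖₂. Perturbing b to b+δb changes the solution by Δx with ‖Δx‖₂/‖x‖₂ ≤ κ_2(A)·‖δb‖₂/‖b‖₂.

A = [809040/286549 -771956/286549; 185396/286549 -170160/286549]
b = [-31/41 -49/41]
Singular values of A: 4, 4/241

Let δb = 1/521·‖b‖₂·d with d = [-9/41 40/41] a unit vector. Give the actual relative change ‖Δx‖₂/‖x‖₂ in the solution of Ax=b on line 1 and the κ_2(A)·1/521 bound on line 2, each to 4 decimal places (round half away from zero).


0.0027
0.4626

from the listed singular values, σ₁ = 4, σ_n = 4/241
κ = σ_max/σ_min = 4/(4/241) = 241.0000
κ_2(A)·‖δb‖/‖b‖ = 0.4626
solve Ax = b  →  x = [-41.7328 -43.4569]
‖b‖₂ = 1.4142 and ‖x‖₂ = 60.2505
δb = ε·‖b‖·d = [-0.0006 0.0026]; solving A·Δx = δb gives ‖Δx‖ = 0.1635
relative error = 0.0027
realised/bound (from unrounded values) ≈ 0.0059


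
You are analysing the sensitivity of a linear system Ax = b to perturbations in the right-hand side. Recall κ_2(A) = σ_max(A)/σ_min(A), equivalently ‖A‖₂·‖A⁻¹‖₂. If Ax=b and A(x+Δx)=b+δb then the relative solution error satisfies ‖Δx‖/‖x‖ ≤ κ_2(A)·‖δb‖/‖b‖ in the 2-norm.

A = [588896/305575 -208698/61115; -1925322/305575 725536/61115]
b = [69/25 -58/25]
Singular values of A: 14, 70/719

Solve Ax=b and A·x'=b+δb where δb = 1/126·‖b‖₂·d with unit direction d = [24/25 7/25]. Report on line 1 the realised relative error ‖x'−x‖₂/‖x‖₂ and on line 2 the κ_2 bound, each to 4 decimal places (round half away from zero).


0.0143
1.1413

σ_max = 14, σ_min = 70/719
κ = σ_max/σ_min = 14/(70/719) = 143.8000
bound on ‖Δx‖/‖x‖: κ·ε = 143.8000·1/126 = 1.1413
solve Ax = b  →  x = [18.2269 9.4782]
‖b‖ = 3.6056, ‖x‖ = 20.5440
with δb = [0.0275 0.0080], A·Δx = δb → ‖Δx‖ = 0.2939
dividing the unrounded norms, ‖Δx‖/‖x‖ = 0.0143
so the bound overstates the realised error by a factor of ≈ 79.7702 (computed from the unrounded values)


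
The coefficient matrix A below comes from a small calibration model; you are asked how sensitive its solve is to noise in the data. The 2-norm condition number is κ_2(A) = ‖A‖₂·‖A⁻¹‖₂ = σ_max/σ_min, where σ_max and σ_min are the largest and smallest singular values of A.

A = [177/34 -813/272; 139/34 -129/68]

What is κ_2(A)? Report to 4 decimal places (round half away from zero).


AᵀA = [25325/578 -215625/9248; -215625/9248 927225/73984]; tr = 14425/256, det = 5625/1024
char-poly roots: 225/4 and 25/256
κ = σ_max/σ_min = (15/2)/(5/16) = 24.0000

24.0000


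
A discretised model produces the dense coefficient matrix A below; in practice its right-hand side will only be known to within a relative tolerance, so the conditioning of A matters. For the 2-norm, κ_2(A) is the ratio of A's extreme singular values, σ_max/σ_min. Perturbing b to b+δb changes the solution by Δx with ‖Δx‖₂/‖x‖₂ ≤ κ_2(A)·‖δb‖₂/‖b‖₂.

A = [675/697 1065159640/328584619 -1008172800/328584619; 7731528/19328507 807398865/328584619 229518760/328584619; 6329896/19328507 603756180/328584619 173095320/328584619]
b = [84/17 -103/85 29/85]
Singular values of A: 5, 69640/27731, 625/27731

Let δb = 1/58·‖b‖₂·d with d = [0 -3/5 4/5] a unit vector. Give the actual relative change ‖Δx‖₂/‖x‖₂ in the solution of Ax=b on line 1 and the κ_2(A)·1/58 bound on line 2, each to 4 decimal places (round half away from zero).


0.0879
3.8250

σ_max = 5, σ_min = 625/27731
condition number: 5 ÷ (625/27731) = 221.8480
κ_2(A)·‖δb‖/‖b‖ = 3.8250
solve Ax = b  →  x = [43.4630 -8.4673 3.1620]
2-norm of b is 5.0990; of x, 44.3929
re-solving with b+δb shifts x by Δx of norm 3.9007
relative error = 0.0879
tightness: 0.0879 against a bound of 3.8250 (unrounded ratio ≈ 0.0230)


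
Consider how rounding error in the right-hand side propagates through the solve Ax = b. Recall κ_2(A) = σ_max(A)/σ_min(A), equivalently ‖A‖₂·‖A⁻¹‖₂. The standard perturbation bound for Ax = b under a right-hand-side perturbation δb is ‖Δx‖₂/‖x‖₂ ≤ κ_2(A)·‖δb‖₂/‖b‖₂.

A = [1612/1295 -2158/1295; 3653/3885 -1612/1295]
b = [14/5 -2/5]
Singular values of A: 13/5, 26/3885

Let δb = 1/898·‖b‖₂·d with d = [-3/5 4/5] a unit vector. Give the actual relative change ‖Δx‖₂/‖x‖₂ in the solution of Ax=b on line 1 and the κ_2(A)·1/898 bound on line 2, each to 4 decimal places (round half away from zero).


0.0016
0.4326

from the listed singular values, σ₁ = 13/5, σ_n = 26/3885
κ = σ_max/σ_min = (13/5)/(26/3885) = 388.5000
perturbation bound = 388.5000·1/898 = 0.4326
solve Ax = b  →  x = [-238.6154 -179.9231]
2-norm of b is 2.8284; of x, 298.8471
Δx = A⁻¹·δb where δb = 1/898·2.8284·d; ‖Δx‖ = 0.4706
dividing the unrounded norms, ‖Δx‖/‖x‖ = 0.0016
realised/bound (from unrounded values) ≈ 0.0036


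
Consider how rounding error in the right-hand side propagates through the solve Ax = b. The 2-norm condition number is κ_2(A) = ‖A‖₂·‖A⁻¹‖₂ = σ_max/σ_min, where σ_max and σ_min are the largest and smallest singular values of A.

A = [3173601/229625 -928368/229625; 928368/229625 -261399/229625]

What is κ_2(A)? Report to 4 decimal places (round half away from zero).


367.4000

AᵀA = [17493776721/84364225 -5102310528/84364225; -5102310528/84364225 1488314529/84364225]; tr = 759283650/3374569, det = 1265625/3374569
solving λ² − 759283650/3374569·λ + 1265625/3374569 = 0 gives λ = 225, 5625/3374569
so κ_2 = √(225 / (5625/3374569)) = 367.4000


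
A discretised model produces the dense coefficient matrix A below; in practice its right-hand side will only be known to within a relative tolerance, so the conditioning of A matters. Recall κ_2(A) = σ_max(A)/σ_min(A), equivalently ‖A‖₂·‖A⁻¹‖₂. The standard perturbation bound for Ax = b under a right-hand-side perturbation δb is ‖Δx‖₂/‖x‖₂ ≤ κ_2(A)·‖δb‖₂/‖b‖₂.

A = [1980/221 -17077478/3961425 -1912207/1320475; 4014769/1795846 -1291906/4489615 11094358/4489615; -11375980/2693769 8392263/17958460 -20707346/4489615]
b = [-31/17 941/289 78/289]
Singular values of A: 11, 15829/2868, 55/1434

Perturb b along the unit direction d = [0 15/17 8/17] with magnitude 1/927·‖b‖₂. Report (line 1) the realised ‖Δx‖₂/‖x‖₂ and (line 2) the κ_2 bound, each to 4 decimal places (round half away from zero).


from the listed singular values, σ₁ = 11, σ_n = 55/1434
condition number: 11 ÷ (55/1434) = 286.8000
worst-case relative error ≤ 286.8000 × 1/927 = 0.3094
solve Ax = b  →  x = [-30.1678 -69.1783 20.5545]
2-norm of b is 3.7417; of x, 78.2191
δb = ε·‖b‖·d = [0.0000 0.0036 0.0019]; solving A·Δx = δb gives ‖Δx‖ = 0.1052
relative error = 0.0013
tightness: 0.0013 against a bound of 0.3094 (unrounded ratio ≈ 0.0043)

0.0013
0.3094


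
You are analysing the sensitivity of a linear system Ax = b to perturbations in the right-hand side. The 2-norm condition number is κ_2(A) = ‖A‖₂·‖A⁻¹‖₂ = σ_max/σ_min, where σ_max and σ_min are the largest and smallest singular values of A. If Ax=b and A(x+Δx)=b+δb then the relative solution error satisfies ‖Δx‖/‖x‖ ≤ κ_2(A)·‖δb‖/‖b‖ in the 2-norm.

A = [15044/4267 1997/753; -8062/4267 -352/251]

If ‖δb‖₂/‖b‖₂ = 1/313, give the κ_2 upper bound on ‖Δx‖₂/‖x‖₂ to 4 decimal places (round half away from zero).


AᵀA = [1008020/63001 2268020/189003; 2268020/189003 5103145/567009]; tr = 14175325/567009, det = 2500/567009
char-poly roots: 25 and 100/567009
κ = σ_max/σ_min = 5/(10/753) = 376.5000
perturbation bound = 376.5000·1/313 = 1.2029

1.2029


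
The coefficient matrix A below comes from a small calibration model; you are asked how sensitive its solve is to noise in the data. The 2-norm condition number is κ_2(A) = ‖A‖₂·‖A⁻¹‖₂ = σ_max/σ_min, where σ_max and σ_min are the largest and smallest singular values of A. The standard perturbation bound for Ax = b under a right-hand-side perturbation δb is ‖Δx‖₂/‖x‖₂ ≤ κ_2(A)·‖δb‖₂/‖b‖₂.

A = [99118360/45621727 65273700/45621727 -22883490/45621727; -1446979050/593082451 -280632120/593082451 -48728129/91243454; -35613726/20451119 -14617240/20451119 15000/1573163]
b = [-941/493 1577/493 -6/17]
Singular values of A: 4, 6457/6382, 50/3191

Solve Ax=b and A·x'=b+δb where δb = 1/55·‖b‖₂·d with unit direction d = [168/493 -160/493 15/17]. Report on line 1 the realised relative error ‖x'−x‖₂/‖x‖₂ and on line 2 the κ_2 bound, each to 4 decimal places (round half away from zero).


from the listed singular values, σ₁ = 4, σ_n = 50/3191
condition number: 4 ÷ (50/3191) = 255.2800
worst-case relative error ≤ 255.2800 × 1/55 = 4.6415
solve Ax = b  →  x = [34.5951 -84.9783 -88.7433]
2-norm of b is 3.7417; of x, 127.6460
re-solving with b+δb shifts x by Δx of norm 4.3417
relative error = 0.0340
so the bound overstates the realised error by a factor of ≈ 136.4593 (computed from the unrounded values)

0.0340
4.6415


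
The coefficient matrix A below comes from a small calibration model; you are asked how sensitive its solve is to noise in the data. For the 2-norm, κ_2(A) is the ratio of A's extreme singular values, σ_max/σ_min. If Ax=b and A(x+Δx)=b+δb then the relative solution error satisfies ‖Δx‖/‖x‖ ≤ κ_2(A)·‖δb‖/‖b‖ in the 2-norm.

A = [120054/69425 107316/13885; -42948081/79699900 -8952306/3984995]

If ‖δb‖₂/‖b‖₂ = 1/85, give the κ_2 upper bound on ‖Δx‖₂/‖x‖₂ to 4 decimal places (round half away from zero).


2.8587

M = AᵀA = [33343102624689/10163318496016 18517437070605/1270414812002; 18517437070605/1270414812002 41150592400500/635207406001]. tr(M)=411512540769/6045995536, det(M)=29648025/377874721
char-poly roots: 1089/16 and 435600/377874721
σ_max=√(1089/16)=(33/4), σ_min=√(435600/377874721)=(660/19439) → κ = 242.9875
perturbation bound = 242.9875·1/85 = 2.8587


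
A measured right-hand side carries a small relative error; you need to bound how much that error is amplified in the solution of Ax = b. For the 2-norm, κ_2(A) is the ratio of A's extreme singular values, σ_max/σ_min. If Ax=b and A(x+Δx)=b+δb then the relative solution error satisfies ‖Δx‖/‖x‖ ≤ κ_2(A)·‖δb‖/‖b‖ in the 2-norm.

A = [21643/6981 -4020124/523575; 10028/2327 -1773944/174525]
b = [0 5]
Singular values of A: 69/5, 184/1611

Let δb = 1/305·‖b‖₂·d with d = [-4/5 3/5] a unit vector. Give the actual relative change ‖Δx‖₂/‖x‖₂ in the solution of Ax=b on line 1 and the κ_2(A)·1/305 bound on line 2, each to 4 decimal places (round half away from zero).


from the listed singular values, σ₁ = 69/5, σ_n = 184/1611
κ_2(A) = (69/5) / (184/1611) = 120.8250
worst-case relative error ≤ 120.8250 × 1/305 = 0.3961
solve Ax = b  →  x = [24.3573 9.8349]
2-norm of b is 5.0000; of x, 26.2679
with δb = [-0.0131 0.0098], A·Δx = δb → ‖Δx‖ = 0.1435
relative error = 0.0055
so the bound overstates the realised error by a factor of ≈ 72.4994 (computed from the unrounded values)

0.0055
0.3961


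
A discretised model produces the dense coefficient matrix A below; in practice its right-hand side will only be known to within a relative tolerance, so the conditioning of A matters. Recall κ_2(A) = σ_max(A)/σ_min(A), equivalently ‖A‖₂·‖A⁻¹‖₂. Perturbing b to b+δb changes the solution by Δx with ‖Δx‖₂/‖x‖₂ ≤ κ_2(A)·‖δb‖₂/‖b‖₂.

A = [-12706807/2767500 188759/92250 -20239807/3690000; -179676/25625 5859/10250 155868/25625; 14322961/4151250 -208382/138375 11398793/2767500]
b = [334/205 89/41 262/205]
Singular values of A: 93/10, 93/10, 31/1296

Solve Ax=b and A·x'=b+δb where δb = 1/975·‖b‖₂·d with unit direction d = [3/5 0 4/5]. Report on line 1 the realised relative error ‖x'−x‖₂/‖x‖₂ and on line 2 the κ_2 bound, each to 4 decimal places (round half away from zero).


largest singular value 93/10, smallest 31/1296
κ = σ_max/σ_min = (93/10)/(31/1296) = 388.8000
κ_2(A)·‖δb‖/‖b‖ = 0.3988
solve Ax = b  →  x = [18.5177 80.2985 14.1571]
‖b‖₂ = 3.0000 and ‖x‖₂ = 83.6132
Δx = A⁻¹·δb where δb = 1/975·3.0000·d; ‖Δx‖ = 0.1286
relative error = 0.0015
so the bound overstates the realised error by a factor of ≈ 259.2011 (computed from the unrounded values)

0.0015
0.3988


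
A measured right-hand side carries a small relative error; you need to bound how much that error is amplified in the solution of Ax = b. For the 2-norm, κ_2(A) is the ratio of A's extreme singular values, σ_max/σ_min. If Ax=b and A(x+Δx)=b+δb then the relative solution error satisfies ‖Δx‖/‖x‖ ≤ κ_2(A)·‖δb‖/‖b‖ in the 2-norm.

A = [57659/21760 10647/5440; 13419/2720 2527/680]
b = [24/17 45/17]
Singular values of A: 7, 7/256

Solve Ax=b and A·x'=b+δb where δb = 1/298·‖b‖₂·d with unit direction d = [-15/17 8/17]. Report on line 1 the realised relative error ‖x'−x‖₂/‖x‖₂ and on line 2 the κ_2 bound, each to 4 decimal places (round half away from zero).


0.8591
0.8591

σ_max = 7, σ_min = 7/256
κ = σ_max/σ_min = 7/(7/256) = 256.0000
worst-case relative error ≤ 256.0000 × 1/298 = 0.8591
solve Ax = b  →  x = [0.3429 0.2571]
‖b‖ = 3.0000, ‖x‖ = 0.4286
Δx = A⁻¹·δb where δb = 1/298·3.0000·d; ‖Δx‖ = 0.3682
relative error = 0.8591
tightness: 0.8591 against a bound of 0.8591; the bound is attained (ratio 1)


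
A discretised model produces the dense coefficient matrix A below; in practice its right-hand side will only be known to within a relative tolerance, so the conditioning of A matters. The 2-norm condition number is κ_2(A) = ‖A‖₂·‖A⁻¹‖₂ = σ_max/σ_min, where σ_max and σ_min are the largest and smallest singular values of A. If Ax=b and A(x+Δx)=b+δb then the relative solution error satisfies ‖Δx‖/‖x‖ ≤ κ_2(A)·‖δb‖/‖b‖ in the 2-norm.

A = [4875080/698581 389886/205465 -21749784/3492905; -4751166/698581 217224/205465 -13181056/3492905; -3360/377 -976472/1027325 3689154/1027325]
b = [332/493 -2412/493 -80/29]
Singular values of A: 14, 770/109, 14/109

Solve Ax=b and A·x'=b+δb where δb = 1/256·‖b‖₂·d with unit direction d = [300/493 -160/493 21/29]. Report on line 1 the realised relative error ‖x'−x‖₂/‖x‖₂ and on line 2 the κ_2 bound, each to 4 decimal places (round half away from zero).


0.2713
0.4258

σ_max = 14, σ_min = 14/109
κ = σ_max/σ_min = 14/(14/109) = 109.0000
perturbation bound = 109.0000·1/256 = 0.4258
solve Ax = b  →  x = [0.4815 -0.1156 0.3963]
‖b‖ = 5.6569, ‖x‖ = 0.6342
δb = ε·‖b‖·d = [0.0134 -0.0072 0.0160]; solving A·Δx = δb gives ‖Δx‖ = 0.1720
relative error = 0.2713
realised/bound (from unrounded values) ≈ 0.6371


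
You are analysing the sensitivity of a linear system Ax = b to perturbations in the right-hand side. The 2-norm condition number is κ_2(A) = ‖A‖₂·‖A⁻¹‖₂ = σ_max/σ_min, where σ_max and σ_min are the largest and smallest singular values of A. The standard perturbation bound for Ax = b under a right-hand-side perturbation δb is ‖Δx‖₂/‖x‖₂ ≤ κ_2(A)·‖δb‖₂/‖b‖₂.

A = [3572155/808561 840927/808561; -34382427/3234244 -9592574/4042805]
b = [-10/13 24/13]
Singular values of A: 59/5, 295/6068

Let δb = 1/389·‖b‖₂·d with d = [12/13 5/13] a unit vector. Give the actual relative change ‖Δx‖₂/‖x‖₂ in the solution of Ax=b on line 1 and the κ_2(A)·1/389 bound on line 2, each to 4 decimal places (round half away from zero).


0.6240
0.6240

from the listed singular values, σ₁ = 59/5, σ_n = 295/6068
κ = σ_max/σ_min = (59/5)/(295/6068) = 242.7200
perturbation bound = 242.7200·1/389 = 0.6240
solve Ax = b  →  x = [-0.1654 -0.0372]
‖b‖ = 2.0000, ‖x‖ = 0.1695
Δx = A⁻¹·δb where δb = 1/389·2.0000·d; ‖Δx‖ = 0.1058
realised ‖Δx‖/‖x‖ = 0.6240
tightness: 0.6240 against a bound of 0.6240; the bound is attained (ratio 1)


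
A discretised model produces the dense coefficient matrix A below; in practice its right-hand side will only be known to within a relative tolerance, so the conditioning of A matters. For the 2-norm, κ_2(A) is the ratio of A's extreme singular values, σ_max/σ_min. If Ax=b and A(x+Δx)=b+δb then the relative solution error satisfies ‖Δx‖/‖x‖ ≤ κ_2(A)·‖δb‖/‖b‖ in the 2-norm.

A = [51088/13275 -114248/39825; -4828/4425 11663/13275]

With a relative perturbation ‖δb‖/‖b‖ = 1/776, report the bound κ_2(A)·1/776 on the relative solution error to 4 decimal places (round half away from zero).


M = AᵀA = [4511632/281961 -10149572/845883; -10149572/845883 22842937/2537649]. tr(M)=63447625/2537649, det(M)=160000/2537649
λ_max, λ_min = (63447625/2537649 ± √4023977022780625/6439662447201)/2 = 25, 6400/2537649
so κ_2 = √(25 / (6400/2537649)) = 99.5625
bound on ‖Δx‖/‖x‖: κ·ε = 99.5625·1/776 = 0.1283

0.1283


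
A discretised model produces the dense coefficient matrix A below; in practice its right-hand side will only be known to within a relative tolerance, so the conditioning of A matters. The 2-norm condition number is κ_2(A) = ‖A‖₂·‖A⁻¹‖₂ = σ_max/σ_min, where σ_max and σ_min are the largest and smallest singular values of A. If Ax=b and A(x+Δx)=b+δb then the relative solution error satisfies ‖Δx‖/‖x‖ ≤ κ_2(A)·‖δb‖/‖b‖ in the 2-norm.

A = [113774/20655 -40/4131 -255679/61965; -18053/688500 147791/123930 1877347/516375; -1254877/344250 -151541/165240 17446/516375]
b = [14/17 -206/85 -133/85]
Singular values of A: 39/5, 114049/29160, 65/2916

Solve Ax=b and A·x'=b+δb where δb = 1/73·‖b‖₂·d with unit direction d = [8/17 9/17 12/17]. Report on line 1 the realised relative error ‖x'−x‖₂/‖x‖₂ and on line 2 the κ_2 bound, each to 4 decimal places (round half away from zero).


0.0205
4.7934

σ_max = 39/5, σ_min = 65/2916
κ_2(A) = (39/5) / (65/2916) = 349.9200
worst-case relative error ≤ 349.9200 × 1/73 = 4.7934
solve Ax = b  →  x = [-20.6418 82.7230 -27.9498]
2-norm of b is 3.0000; of x, 89.7238
with δb = [0.0193 0.0218 0.0290], A·Δx = δb → ‖Δx‖ = 1.8436
relative error = 0.0205
so the bound overstates the realised error by a factor of ≈ 233.2819 (computed from the unrounded values)


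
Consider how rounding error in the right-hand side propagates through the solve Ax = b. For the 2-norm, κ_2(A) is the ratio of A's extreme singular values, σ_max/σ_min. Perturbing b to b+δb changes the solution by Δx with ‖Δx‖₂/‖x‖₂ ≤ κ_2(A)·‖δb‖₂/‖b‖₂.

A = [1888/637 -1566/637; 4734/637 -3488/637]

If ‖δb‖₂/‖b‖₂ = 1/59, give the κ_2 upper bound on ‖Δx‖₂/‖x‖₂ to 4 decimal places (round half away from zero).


0.8305

AᵀA = [153700/2401 -115200/2401; -115200/2401 86500/2401]; tr = 240200/2401, det = 10000/2401
char-poly roots: 100 and 100/2401
σ_max=√100=10, σ_min=√(100/2401)=(10/49) → κ = 49.0000
perturbation bound = 49.0000·1/59 = 0.8305


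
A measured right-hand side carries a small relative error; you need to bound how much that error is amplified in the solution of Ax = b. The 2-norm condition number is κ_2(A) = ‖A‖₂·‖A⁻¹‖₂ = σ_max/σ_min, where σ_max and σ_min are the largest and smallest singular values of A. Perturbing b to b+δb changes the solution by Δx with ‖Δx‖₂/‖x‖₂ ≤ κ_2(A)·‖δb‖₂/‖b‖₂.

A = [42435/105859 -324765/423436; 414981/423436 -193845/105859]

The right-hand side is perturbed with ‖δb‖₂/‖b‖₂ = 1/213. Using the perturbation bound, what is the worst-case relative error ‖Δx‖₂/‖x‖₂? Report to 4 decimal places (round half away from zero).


1.3493

form AᵀA = [1189472769/1060935184 -139383720/66308449; -139383720/66308449 4181576625/1060935184] with trace 9292473/1835528 and determinant 18225/58736896
char-poly roots: 81/16 and 225/3671056
κ = σ_max/σ_min = (9/4)/(15/1916) = 287.4000
bound on ‖Δx‖/‖x‖: κ·ε = 287.4000·1/213 = 1.3493


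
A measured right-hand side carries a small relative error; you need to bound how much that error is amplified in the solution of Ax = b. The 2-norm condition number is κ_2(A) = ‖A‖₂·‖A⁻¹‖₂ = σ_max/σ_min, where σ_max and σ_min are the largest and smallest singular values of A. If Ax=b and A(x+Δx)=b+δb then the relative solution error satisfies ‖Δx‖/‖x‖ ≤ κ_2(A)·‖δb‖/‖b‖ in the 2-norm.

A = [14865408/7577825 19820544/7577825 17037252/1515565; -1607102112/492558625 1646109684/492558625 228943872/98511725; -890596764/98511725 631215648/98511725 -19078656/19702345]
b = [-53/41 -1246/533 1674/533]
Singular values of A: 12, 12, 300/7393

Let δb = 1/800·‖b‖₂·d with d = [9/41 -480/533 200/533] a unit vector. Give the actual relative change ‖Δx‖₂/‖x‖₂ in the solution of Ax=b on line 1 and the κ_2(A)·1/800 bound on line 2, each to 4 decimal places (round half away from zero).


from the listed singular values, σ₁ = 12, σ_n = 300/7393
κ_2(A) = 12 / (300/7393) = 295.7200
κ_2(A)·‖δb‖/‖b‖ = 0.3697
solve Ax = b  →  x = [-42.7450 -56.7156 20.5404]
2-norm of b is 4.1231; of x, 73.9304
Δx = A⁻¹·δb where δb = 1/800·4.1231·d; ‖Δx‖ = 0.1270
realised ‖Δx‖/‖x‖ = 0.0017
tightness: 0.0017 against a bound of 0.3697 (unrounded ratio ≈ 0.0046)

0.0017
0.3697


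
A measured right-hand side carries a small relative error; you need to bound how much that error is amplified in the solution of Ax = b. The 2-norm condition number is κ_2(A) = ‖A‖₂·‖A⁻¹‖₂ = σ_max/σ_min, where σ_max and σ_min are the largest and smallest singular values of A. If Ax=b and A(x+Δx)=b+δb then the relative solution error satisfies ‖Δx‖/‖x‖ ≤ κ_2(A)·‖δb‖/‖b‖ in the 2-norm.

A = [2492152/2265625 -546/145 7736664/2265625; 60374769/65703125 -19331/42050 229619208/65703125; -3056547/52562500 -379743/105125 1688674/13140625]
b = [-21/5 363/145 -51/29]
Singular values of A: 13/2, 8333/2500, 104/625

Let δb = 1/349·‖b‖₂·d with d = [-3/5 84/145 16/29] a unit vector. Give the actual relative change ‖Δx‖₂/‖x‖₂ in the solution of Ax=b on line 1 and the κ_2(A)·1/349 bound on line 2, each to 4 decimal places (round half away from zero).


0.0050
0.1119

largest singular value 13/2, smallest 104/625
κ = σ_max/σ_min = (13/2)/(104/625) = 39.0625
perturbation bound = 39.0625·1/349 = 0.1119
solve Ax = b  →  x = [-17.2143 0.9549 5.3682]
‖b‖₂ = 5.1962 and ‖x‖₂ = 18.0572
Δx = A⁻¹·δb where δb = 1/349·5.1962·d; ‖Δx‖ = 0.0895
relative error = 0.0050
so the bound overstates the realised error by a factor of ≈ 22.5882 (computed from the unrounded values)


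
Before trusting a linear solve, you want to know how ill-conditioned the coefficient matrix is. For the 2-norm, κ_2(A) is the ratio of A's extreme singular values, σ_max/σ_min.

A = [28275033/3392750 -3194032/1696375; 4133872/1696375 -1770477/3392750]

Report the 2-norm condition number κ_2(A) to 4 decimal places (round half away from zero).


331.0000

form AᵀA = [1388532931201/18417204100 -3124169136/184172041; -3124169136/184172041 70307120761/18417204100] with trace 433920301/5478050 and determinant 62742241/1095610000
char-poly roots: 7921/100 and 7921/10956100
κ = σ_max/σ_min = (89/10)/(89/3310) = 331.0000


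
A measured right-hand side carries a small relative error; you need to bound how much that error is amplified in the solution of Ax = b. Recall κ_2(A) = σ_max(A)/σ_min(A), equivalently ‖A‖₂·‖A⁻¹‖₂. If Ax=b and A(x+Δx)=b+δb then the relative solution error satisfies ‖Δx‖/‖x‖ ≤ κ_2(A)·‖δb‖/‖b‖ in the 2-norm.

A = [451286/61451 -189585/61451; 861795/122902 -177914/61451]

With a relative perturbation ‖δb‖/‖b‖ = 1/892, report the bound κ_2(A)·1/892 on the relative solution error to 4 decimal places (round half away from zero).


0.3655

form AᵀA = [142442773/1381588 -14837625/345397; -14837625/345397 6182737/345397] with trace 12859517/106276 and determinant 14641/106276
char-poly roots: 121 and 121/106276
κ_2(A) = √(λ_max/λ_min) = √(121 / (121/106276)) = 326.0000
perturbation bound = 326.0000·1/892 = 0.3655


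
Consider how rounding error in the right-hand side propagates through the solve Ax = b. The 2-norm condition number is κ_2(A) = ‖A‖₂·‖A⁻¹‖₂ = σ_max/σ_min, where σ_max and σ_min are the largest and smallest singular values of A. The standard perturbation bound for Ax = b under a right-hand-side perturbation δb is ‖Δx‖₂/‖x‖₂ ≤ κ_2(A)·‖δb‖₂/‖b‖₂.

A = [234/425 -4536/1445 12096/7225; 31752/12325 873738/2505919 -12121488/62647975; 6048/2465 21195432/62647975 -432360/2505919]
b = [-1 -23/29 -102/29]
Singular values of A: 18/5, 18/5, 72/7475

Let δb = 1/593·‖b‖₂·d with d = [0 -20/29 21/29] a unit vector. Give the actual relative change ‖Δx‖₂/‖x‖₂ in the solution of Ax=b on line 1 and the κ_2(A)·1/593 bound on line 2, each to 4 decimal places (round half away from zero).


0.0032
0.6303

largest singular value 18/5, smallest 72/7475
κ = σ_max/σ_min = (18/5)/(72/7475) = 373.7500
perturbation bound = 373.7500·1/593 = 0.6303
solve Ax = b  →  x = [-0.8660 -97.5827 -183.2800]
‖b‖ = 3.7417, ‖x‖ = 207.6407
δb = ε·‖b‖·d = [0.0000 -0.0044 0.0046]; solving A·Δx = δb gives ‖Δx‖ = 0.6551
realised ‖Δx‖/‖x‖ = 0.0032
tightness: 0.0032 against a bound of 0.6303 (unrounded ratio ≈ 0.0050)


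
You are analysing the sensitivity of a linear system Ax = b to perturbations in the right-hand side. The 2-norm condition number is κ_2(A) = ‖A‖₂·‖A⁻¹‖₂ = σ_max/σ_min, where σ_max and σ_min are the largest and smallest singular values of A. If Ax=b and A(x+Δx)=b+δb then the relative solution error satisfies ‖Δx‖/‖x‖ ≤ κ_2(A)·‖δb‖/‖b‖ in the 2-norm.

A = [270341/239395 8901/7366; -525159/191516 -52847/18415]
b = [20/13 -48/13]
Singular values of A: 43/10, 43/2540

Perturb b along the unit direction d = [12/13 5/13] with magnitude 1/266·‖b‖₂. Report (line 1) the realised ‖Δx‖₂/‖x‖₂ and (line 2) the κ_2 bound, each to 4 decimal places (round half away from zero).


from the listed singular values, σ₁ = 43/10, σ_n = 43/2540
κ = σ_max/σ_min = (43/10)/(43/2540) = 254.0000
worst-case relative error ≤ 254.0000 × 1/266 = 0.9549
solve Ax = b  →  x = [0.6415 0.6736]
‖b‖₂ = 4.0000 and ‖x‖₂ = 0.9302
with δb = [0.0139 0.0058], A·Δx = δb → ‖Δx‖ = 0.8883
dividing the unrounded norms, ‖Δx‖/‖x‖ = 0.9549
realised/bound = 1 exactly: the bound is attained for this b and d

0.9549
0.9549


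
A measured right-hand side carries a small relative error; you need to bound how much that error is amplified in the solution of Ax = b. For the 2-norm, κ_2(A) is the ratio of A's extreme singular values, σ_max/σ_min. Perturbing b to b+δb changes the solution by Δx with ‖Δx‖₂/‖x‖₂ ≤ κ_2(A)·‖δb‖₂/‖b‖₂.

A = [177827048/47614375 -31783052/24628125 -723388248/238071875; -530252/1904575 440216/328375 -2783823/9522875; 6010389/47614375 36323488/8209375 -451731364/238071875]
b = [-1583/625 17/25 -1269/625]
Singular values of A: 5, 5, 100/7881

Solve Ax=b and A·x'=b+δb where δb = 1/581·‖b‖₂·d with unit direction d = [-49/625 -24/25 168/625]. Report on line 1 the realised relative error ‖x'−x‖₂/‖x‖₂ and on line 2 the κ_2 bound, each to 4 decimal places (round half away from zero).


σ_max = 5, σ_min = 100/7881
κ_2(A) = 5 / (100/7881) = 394.0500
perturbation bound = 394.0500·1/581 = 0.6782
solve Ax = b  →  x = [-52.5735 -22.2588 -54.3322]
‖b‖ = 3.3166, ‖x‖ = 78.8125
re-solving with b+δb shifts x by Δx of norm 0.4499
dividing the unrounded norms, ‖Δx‖/‖x‖ = 0.0057
realised/bound (from unrounded values) ≈ 0.0084

0.0057
0.6782


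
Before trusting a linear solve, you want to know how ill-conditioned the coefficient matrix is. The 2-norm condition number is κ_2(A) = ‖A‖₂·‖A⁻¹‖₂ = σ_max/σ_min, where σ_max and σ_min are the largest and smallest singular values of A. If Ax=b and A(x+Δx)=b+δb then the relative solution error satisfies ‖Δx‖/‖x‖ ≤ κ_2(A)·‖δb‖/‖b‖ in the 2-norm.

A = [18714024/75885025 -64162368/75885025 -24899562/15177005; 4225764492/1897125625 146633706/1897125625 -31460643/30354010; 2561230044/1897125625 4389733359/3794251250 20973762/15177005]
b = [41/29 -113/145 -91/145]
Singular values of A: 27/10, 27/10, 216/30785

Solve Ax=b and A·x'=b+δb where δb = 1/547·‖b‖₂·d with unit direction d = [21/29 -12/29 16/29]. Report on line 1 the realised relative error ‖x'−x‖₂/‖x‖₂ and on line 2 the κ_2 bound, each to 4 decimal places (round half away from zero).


from the listed singular values, σ₁ = 27/10, σ_n = 216/30785
κ = σ_max/σ_min = (27/10)/(216/30785) = 384.8125
κ_2(A)·‖δb‖/‖b‖ = 0.7035
solve Ax = b  →  x = [34.9048 -120.9965 66.7429]
‖b‖₂ = 1.7321 and ‖x‖₂ = 142.5241
Δx = A⁻¹·δb where δb = 1/547·1.7321·d; ‖Δx‖ = 0.4513
dividing the unrounded norms, ‖Δx‖/‖x‖ = 0.0032
so the bound overstates the realised error by a factor of ≈ 222.1731 (computed from the unrounded values)

0.0032
0.7035


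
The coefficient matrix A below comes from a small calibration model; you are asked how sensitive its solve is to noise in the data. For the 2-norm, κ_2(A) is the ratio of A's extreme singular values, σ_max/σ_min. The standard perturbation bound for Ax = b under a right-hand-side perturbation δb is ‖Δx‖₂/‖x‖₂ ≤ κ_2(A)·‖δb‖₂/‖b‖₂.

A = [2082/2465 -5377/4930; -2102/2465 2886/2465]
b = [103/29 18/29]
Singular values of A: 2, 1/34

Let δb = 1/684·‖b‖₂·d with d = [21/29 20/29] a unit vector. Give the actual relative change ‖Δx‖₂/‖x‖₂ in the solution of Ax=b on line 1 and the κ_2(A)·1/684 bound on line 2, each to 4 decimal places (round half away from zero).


0.0018
0.0994

largest singular value 2, smallest 1/34
condition number: 2 ÷ (1/34) = 68.0000
κ_2(A)·‖δb‖/‖b‖ = 0.0994
solve Ax = b  →  x = [82.2000 60.4000]
‖b‖ = 3.6056, ‖x‖ = 102.0049
δb = ε·‖b‖·d = [0.0038 0.0036]; solving A·Δx = δb gives ‖Δx‖ = 0.1792
relative error = 0.0018
tightness: 0.0018 against a bound of 0.0994 (unrounded ratio ≈ 0.0177)


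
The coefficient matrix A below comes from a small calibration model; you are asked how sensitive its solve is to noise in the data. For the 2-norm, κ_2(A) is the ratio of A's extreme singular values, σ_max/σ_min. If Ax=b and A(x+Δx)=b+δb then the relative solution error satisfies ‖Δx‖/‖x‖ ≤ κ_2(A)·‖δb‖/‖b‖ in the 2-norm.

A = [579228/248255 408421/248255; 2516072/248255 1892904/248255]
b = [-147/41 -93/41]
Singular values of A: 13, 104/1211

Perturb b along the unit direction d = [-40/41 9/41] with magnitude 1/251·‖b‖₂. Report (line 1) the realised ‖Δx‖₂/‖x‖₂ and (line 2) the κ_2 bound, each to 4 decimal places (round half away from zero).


largest singular value 13, smallest 104/1211
κ = σ_max/σ_min = 13/(104/1211) = 151.3750
perturbation bound = 151.3750·1/251 = 0.6031
solve Ax = b  →  x = [-21.1442 27.8077]
‖b‖ = 4.2426, ‖x‖ = 34.9335
Δx = A⁻¹·δb where δb = 1/251·4.2426·d; ‖Δx‖ = 0.1968
realised ‖Δx‖/‖x‖ = 0.0056
realised/bound (from unrounded values) ≈ 0.0093

0.0056
0.6031


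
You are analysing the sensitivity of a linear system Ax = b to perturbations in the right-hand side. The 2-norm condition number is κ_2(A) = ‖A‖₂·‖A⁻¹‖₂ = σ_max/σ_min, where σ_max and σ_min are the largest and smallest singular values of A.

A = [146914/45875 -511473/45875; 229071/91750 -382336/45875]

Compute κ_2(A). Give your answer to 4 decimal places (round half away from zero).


183.5000

form AᵀA = [1110467333/67344500 -951468714/16836125; -951468714/16836125 3262283573/16836125] with trace 113276813/538756 and determinant 707281/538756
eigenvalues of AᵀA: λ = (tr ± √(tr²−4·det))/2 = 841/4, 841/134689
κ_2(A) = √(λ_max/λ_min) = √((841/4) / (841/134689)) = 183.5000


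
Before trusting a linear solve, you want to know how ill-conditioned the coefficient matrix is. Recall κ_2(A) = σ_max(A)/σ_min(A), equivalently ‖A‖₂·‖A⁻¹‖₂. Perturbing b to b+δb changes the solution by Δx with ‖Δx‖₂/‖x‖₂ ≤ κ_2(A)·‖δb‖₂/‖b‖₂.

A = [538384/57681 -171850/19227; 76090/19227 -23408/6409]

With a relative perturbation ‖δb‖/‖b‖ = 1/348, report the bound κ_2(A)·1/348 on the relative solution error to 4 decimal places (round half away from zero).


0.4397

AᵀA = [2023458724/19686969 -642315520/6562323; -642315520/6562323 203928004/2187441]; tr = 4588360/23409, det = 38416/23409
solving λ² − 4588360/23409·λ + 38416/23409 = 0 gives λ = 196, 196/23409
so κ_2 = √(196 / (196/23409)) = 153.0000
bound on ‖Δx‖/‖x‖: κ·ε = 153.0000·1/348 = 0.4397


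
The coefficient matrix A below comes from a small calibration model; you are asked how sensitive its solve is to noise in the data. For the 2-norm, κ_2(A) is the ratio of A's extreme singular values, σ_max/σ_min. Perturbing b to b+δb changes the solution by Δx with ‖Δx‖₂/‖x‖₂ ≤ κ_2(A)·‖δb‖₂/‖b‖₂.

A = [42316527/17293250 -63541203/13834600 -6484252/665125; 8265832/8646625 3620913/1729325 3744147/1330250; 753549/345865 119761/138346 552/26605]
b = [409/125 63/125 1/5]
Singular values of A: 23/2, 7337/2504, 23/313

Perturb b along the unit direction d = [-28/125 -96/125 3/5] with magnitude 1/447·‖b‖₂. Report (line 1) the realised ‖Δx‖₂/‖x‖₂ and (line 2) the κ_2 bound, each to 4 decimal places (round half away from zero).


from the listed singular values, σ₁ = 23/2, σ_n = 23/313
condition number: (23/2) ÷ (23/313) = 156.5000
bound on ‖Δx‖/‖x‖: κ·ε = 156.5000·1/447 = 0.3501
solve Ax = b  →  x = [-4.2561 11.1019 -6.6343]
‖b‖₂ = 3.3166 and ‖x‖₂ = 13.6155
re-solving with b+δb shifts x by Δx of norm 0.1010
dividing the unrounded norms, ‖Δx‖/‖x‖ = 0.0074
tightness: 0.0074 against a bound of 0.3501 (unrounded ratio ≈ 0.0212)

0.0074
0.3501
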